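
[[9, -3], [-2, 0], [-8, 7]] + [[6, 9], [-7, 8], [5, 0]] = [[15, 6], [-9, 8], [-3, 7]]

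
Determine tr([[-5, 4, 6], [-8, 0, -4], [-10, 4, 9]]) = diagonal: (-5) + 0 + 9
= 4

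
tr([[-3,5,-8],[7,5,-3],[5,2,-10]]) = diagonal: (-3) + 5 + (-10)
= -8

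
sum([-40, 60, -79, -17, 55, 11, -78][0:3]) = -59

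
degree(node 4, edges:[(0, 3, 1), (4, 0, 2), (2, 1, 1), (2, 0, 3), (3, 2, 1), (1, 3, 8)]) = incident: (4,0)
= 1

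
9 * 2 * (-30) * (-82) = 44280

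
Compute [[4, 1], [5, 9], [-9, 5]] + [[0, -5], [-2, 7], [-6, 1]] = [[4, -4], [3, 16], [-15, 6]]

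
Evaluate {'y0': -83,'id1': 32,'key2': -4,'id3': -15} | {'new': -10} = {'y0': -83, 'id1': 32, 'key2': -4, 'id3': -15, 'new': -10}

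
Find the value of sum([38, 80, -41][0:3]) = slice → [38, 80, -41]
38 + 80 + (-41)
= 77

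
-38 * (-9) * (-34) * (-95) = 1104660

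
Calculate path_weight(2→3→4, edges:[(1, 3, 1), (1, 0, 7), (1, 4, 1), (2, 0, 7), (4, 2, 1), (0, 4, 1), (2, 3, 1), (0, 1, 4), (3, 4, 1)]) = w(2→3)=1 + w(3→4)=1
= 2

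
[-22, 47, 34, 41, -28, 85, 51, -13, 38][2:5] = [34, 41, -28]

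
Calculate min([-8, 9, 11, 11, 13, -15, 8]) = -15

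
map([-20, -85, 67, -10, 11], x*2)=-20*2=-40, -85*2=-170, 67*2=134, -10*2=-20, 11*2=22
= [-40, -170, 134, -20, 22]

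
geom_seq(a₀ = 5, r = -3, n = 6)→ [5, -15, 45, -135, 405, -1215]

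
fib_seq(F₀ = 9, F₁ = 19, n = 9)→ F_2 = F_1 + F_0 = 28
F_3 = F_2 + F_1 = 47
F_4 = F_3 + F_2 = 75
...
= [9, 19, 28, 47, 75, 122, 197, 319, 516]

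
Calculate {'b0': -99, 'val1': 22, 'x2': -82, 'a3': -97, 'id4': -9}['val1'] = 22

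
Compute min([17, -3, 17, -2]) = -3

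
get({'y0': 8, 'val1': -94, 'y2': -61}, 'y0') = 8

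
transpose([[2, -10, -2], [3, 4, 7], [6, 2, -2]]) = [[2, 3, 6], [-10, 4, 2], [-2, 7, -2]]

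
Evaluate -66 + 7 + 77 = 18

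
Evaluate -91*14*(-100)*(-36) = -4586400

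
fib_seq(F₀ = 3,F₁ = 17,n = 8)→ F_2 = F_1 + F_0 = 20
F_3 = F_2 + F_1 = 37
F_4 = F_3 + F_2 = 57
...
= [3, 17, 20, 37, 57, 94, 151, 245]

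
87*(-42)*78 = -285012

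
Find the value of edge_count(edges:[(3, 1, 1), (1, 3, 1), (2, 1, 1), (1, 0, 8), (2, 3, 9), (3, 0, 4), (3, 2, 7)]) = 7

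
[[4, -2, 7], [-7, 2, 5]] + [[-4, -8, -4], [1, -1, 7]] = [[0, -10, 3], [-6, 1, 12]]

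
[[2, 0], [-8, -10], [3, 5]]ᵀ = [[2, -8, 3], [0, -10, 5]]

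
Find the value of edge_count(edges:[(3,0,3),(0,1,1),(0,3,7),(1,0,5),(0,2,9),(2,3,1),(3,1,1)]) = 7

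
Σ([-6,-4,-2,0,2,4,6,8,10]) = 18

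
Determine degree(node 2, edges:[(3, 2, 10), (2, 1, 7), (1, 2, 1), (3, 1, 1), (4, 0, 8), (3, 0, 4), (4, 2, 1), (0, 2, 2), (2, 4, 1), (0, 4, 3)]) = incident: (3,2), (2,1), (1,2), (4,2), (0,2), (2,4)
= 6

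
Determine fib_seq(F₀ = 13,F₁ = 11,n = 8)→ F_2 = F_1 + F_0 = 24
F_3 = F_2 + F_1 = 35
F_4 = F_3 + F_2 = 59
...
= [13, 11, 24, 35, 59, 94, 153, 247]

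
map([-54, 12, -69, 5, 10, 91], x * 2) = [-108, 24, -138, 10, 20, 182]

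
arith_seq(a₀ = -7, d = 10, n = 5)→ [-7, 3, 13, 23, 33]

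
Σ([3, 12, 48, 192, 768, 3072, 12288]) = 16383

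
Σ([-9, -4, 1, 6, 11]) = 5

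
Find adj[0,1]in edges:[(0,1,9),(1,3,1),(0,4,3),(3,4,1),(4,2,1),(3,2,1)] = 9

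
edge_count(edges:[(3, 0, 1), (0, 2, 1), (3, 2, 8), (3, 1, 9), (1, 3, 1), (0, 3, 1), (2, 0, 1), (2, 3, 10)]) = 8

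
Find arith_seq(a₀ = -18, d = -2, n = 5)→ [-18, -20, -22, -24, -26]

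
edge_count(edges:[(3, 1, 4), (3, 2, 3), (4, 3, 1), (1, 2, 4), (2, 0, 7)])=5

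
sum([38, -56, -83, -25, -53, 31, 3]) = -145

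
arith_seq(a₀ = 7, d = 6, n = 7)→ [7, 13, 19, 25, 31, 37, 43]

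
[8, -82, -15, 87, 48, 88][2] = -15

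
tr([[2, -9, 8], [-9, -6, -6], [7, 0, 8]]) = 4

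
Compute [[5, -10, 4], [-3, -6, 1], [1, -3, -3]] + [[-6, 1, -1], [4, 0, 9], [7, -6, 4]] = [[-1, -9, 3], [1, -6, 10], [8, -9, 1]]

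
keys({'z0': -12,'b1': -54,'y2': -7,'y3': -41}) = ['z0', 'b1', 'y2', 'y3']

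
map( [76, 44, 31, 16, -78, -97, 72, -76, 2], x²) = (76)²=5776, (44)²=1936, (31)²=961, (16)²=256, (-78)²=6084, (-97)²=9409, (72)²=5184, (-76)²=5776, (2)²=4
= [5776, 1936, 961, 256, 6084, 9409, 5184, 5776, 4]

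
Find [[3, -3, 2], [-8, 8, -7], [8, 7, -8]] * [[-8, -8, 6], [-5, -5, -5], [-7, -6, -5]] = C[0][0] = (3)*(-8) + (-3)*(-5) + (2)*(-7) = -23
C[0][1] = (3)*(-8) + (-3)*(-5) + (2)*(-6) = -21
C[0][2] = (3)*(6) + (-3)*(-5) + (2)*(-5) = 23
C[1][0] = (-8)*(-8) + (8)*(-5) + (-7)*(-7) = 73
C[1][1] = (-8)*(-8) + (8)*(-5) + (-7)*(-6) = 66
C[1][2] = (-8)*(6) + (8)*(-5) + (-7)*(-5) = -53
... (3 more cells)
= [[-23, -21, 23], [73, 66, -53], [-43, -51, 53]]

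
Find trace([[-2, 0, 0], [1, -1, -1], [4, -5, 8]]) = 5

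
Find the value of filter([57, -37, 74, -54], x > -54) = [57, -37, 74]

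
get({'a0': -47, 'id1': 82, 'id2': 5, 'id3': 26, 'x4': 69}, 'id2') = 5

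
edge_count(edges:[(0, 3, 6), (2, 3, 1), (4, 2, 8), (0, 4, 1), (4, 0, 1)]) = 5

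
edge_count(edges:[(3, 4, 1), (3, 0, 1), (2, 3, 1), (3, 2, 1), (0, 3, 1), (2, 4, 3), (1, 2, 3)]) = 7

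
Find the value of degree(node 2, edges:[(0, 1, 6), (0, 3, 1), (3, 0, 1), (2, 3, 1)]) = incident: (2,3)
= 1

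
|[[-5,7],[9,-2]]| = (-5)*(-2) - (7)*(9)
= -53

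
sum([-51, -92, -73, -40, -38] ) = -294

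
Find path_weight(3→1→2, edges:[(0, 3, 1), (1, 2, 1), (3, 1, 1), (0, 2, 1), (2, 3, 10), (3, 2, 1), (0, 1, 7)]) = 2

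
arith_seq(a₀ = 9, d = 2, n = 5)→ a_0 = 9 + 0*2 = 9
a_1 = 9 + 1*2 = 11
a_2 = 9 + 2*2 = 13
...
= [9, 11, 13, 15, 17]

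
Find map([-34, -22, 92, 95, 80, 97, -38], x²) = (-34)²=1156, (-22)²=484, (92)²=8464, (95)²=9025, (80)²=6400, (97)²=9409, (-38)²=1444
= [1156, 484, 8464, 9025, 6400, 9409, 1444]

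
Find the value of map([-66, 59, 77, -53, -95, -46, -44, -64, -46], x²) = (-66)²=4356, (59)²=3481, (77)²=5929, (-53)²=2809, (-95)²=9025, (-46)²=2116, (-44)²=1936, (-64)²=4096, (-46)²=2116
= [4356, 3481, 5929, 2809, 9025, 2116, 1936, 4096, 2116]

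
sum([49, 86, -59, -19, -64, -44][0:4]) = slice → [49, 86, -59, -19]
49 + 86 + (-59) + (-19)
= 57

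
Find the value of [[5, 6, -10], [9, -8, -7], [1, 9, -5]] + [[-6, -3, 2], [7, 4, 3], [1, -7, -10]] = [[-1, 3, -8], [16, -4, -4], [2, 2, -15]]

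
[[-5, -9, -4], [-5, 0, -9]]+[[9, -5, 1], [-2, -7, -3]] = [[4, -14, -3], [-7, -7, -12]]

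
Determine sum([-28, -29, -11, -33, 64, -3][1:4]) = slice → [-29, -11, -33]
(-29) + (-11) + (-33)
= -73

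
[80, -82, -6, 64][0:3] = [80, -82, -6]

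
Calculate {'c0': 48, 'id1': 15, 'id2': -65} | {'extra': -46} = {'c0': 48, 'id1': 15, 'id2': -65, 'extra': -46}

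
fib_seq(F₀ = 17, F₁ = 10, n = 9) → [17, 10, 27, 37, 64, 101, 165, 266, 431]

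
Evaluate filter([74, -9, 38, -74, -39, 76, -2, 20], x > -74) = [74, -9, 38, -39, 76, -2, 20]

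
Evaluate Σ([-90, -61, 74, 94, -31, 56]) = (-90) + (-61) + 74 + 94 + (-31) + 56
= 42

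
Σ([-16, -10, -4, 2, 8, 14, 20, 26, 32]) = (-16) + (-10) + (-4) + 2 + 8 + 14 + 20 + 26 + 32
= 72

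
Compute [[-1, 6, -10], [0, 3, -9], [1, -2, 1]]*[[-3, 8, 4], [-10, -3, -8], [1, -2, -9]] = C[0][0] = (-1)*(-3) + (6)*(-10) + (-10)*(1) = -67
C[0][1] = (-1)*(8) + (6)*(-3) + (-10)*(-2) = -6
C[0][2] = (-1)*(4) + (6)*(-8) + (-10)*(-9) = 38
C[1][0] = (0)*(-3) + (3)*(-10) + (-9)*(1) = -39
C[1][1] = (0)*(8) + (3)*(-3) + (-9)*(-2) = 9
C[1][2] = (0)*(4) + (3)*(-8) + (-9)*(-9) = 57
... (3 more cells)
= [[-67, -6, 38], [-39, 9, 57], [18, 12, 11]]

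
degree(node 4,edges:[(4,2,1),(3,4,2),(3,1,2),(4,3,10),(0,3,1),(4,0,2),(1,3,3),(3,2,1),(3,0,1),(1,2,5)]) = incident: (4,2), (3,4), (4,3), (4,0)
= 4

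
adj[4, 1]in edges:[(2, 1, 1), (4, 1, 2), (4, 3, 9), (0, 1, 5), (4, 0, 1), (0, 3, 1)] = 2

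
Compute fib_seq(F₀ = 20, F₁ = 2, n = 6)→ F_2 = F_1 + F_0 = 22
F_3 = F_2 + F_1 = 24
F_4 = F_3 + F_2 = 46
...
= [20, 2, 22, 24, 46, 70]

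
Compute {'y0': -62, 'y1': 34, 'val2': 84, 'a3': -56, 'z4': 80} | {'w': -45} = {'y0': -62, 'y1': 34, 'val2': 84, 'a3': -56, 'z4': 80, 'w': -45}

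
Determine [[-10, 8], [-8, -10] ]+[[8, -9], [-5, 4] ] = [[-2, -1], [-13, -6]]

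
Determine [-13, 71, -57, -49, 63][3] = -49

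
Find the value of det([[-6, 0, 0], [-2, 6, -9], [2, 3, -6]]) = 54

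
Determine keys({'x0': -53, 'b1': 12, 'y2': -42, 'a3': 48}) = ['x0', 'b1', 'y2', 'a3']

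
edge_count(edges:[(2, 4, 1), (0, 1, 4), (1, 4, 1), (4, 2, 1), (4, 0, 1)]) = 5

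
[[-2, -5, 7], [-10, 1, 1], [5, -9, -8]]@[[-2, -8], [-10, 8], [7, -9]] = [[103, -87], [17, 79], [24, -40]]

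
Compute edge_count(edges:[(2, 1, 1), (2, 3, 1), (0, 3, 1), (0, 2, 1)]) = 4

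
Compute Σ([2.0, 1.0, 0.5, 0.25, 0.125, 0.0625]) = 2.0 + 1.0 + 0.5 + 0.25 + 0.125 + 0.0625
= 3.9375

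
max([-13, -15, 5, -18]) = 5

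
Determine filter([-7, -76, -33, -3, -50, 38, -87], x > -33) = keep x where x > -33: -7✓, -76✗, -33✗, -3✓, -50✗, 38✓, -87✗
= [-7, -3, 38]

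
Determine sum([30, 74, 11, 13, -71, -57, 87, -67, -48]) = 30 + 74 + 11 + 13 + (-71) + (-57) + 87 + (-67) + (-48)
= -28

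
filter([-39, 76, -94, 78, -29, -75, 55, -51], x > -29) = keep x where x > -29: -39✗, 76✓, -94✗, 78✓, -29✗, -75✗, 55✓, -51✗
= [76, 78, 55]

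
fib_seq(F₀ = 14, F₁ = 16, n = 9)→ [14, 16, 30, 46, 76, 122, 198, 320, 518]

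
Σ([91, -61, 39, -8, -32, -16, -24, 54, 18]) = 61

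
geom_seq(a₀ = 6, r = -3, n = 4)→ [6, -18, 54, -162]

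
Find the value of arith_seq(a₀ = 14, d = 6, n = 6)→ [14, 20, 26, 32, 38, 44]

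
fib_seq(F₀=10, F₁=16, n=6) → [10, 16, 26, 42, 68, 110]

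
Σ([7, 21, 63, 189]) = 280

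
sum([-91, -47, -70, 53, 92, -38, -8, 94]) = -15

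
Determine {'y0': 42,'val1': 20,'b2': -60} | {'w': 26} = {'y0': 42, 'val1': 20, 'b2': -60, 'w': 26}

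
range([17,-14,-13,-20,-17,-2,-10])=37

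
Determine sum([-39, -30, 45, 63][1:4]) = 78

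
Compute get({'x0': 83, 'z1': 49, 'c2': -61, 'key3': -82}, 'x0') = 83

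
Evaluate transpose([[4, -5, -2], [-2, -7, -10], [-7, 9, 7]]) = [[4, -2, -7], [-5, -7, 9], [-2, -10, 7]]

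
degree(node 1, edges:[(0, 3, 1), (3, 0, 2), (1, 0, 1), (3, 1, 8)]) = 2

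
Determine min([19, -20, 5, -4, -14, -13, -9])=-20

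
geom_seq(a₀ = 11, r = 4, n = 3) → a_0 = 11*4^0 = 11
a_1 = 11*4^1 = 44
a_2 = 11*4^2 = 176
= [11, 44, 176]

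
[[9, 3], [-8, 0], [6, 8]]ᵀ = [[9, -8, 6], [3, 0, 8]]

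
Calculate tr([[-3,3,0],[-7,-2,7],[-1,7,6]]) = diagonal: (-3) + (-2) + 6
= 1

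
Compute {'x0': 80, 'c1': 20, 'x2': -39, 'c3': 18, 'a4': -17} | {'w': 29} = {'x0': 80, 'c1': 20, 'x2': -39, 'c3': 18, 'a4': -17, 'w': 29}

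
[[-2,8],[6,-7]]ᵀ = [[-2, 6], [8, -7]]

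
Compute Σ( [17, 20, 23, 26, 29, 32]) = 17 + 20 + 23 + 26 + 29 + 32
= 147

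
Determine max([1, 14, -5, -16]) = 14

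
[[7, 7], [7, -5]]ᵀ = [[7, 7], [7, -5]]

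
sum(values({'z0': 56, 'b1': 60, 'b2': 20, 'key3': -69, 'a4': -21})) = 46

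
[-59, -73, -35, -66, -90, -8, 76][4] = -90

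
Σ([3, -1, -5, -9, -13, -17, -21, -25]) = 3 + (-1) + (-5) + (-9) + (-13) + (-17) + (-21) + (-25)
= -88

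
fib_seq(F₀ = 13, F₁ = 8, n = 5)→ F_2 = F_1 + F_0 = 21
F_3 = F_2 + F_1 = 29
F_4 = F_3 + F_2 = 50
= [13, 8, 21, 29, 50]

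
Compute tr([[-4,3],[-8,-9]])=diagonal: (-4) + (-9)
= -13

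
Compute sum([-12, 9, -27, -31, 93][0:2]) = slice → [-12, 9]
(-12) + 9
= -3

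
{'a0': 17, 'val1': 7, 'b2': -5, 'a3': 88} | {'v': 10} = {'a0': 17, 'val1': 7, 'b2': -5, 'a3': 88, 'v': 10}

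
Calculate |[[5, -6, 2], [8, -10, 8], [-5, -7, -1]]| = 310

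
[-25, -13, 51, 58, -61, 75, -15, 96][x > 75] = [96]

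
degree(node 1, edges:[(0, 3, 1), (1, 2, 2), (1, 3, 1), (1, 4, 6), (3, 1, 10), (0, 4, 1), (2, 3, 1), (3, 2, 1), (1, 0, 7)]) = incident: (1,2), (1,3), (1,4), (3,1), (1,0)
= 5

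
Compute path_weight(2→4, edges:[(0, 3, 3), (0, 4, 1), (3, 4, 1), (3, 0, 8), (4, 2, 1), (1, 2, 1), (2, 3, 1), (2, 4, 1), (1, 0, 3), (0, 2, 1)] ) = 1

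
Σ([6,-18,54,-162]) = -120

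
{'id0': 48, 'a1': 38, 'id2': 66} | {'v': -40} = {'id0': 48, 'a1': 38, 'id2': 66, 'v': -40}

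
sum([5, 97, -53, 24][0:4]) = 73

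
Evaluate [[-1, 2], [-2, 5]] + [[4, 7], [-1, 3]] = [[3, 9], [-3, 8]]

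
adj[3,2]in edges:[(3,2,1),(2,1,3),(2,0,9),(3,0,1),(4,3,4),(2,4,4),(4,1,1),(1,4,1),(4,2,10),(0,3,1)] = 1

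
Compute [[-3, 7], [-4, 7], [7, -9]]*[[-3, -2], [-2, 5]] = C[0][0] = (-3)*(-3) + (7)*(-2) = -5
C[0][1] = (-3)*(-2) + (7)*(5) = 41
C[1][0] = (-4)*(-3) + (7)*(-2) = -2
C[1][1] = (-4)*(-2) + (7)*(5) = 43
C[2][0] = (7)*(-3) + (-9)*(-2) = -3
C[2][1] = (7)*(-2) + (-9)*(5) = -59
= [[-5, 41], [-2, 43], [-3, -59]]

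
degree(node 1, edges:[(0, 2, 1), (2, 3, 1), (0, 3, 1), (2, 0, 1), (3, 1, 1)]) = incident: (3,1)
= 1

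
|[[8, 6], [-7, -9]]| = (8)*(-9) - (6)*(-7)
= -30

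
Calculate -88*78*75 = -514800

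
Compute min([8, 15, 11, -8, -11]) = -11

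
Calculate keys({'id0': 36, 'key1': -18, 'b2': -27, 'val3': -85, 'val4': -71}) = ['id0', 'key1', 'b2', 'val3', 'val4']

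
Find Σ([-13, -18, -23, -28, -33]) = -115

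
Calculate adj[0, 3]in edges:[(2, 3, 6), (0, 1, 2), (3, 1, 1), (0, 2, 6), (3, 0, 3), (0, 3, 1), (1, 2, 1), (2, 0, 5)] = 1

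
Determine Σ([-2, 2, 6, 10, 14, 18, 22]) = 70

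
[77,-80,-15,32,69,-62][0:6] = [77, -80, -15, 32, 69, -62]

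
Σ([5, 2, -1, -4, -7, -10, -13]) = 5 + 2 + (-1) + (-4) + (-7) + (-10) + (-13)
= -28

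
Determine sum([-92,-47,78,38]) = (-92) + (-47) + 78 + 38
= -23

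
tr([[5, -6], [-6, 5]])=diagonal: 5 + 5
= 10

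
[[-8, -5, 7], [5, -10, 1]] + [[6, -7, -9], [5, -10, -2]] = [[-2, -12, -2], [10, -20, -1]]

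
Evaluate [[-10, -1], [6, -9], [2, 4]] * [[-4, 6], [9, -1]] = C[0][0] = (-10)*(-4) + (-1)*(9) = 31
C[0][1] = (-10)*(6) + (-1)*(-1) = -59
C[1][0] = (6)*(-4) + (-9)*(9) = -105
C[1][1] = (6)*(6) + (-9)*(-1) = 45
C[2][0] = (2)*(-4) + (4)*(9) = 28
C[2][1] = (2)*(6) + (4)*(-1) = 8
= [[31, -59], [-105, 45], [28, 8]]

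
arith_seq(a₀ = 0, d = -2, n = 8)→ [0, -2, -4, -6, -8, -10, -12, -14]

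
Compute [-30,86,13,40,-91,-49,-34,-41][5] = -49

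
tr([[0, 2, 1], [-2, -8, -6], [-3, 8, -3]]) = -11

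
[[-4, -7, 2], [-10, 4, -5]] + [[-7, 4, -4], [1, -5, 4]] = [[-11, -3, -2], [-9, -1, -1]]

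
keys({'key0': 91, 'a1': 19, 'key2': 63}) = ['key0', 'a1', 'key2']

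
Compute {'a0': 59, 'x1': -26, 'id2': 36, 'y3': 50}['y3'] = 50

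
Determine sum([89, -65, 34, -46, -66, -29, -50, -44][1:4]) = slice → [-65, 34, -46]
(-65) + 34 + (-46)
= -77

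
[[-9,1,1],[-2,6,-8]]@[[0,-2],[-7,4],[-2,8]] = [[-9, 30], [-26, -36]]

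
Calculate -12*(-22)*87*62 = 1424016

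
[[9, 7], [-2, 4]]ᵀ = [[9, -2], [7, 4]]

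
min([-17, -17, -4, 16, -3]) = -17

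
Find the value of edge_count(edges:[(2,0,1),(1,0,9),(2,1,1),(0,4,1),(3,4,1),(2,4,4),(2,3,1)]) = 7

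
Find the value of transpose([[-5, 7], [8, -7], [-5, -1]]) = [[-5, 8, -5], [7, -7, -1]]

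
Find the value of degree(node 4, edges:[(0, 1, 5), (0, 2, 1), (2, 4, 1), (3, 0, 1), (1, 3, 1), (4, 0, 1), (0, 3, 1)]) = 2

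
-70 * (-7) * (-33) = -16170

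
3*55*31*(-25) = -127875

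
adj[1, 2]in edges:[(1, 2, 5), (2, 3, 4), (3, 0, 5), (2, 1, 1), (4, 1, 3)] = 5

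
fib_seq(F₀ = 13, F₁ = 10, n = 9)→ [13, 10, 23, 33, 56, 89, 145, 234, 379]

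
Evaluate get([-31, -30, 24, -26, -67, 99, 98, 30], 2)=24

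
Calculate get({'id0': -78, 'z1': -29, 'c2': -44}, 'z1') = -29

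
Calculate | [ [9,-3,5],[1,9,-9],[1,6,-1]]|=(1)*(9)*det([[9, -9], [6, -1]]) + (-1)*(-3)*det([[1, -9], [1, -1]]) + (1)*(5)*det([[1, 9], [1, 6]])
= 405 + 24 + -15
= 414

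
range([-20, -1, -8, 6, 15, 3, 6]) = 35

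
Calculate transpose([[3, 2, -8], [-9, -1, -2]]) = [[3, -9], [2, -1], [-8, -2]]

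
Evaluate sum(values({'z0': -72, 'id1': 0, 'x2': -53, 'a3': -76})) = (-72) + 0 + (-53) + (-76)
= -201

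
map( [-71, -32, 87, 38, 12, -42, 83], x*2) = [-142, -64, 174, 76, 24, -84, 166]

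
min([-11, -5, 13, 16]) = -11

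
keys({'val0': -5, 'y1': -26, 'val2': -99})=['val0', 'y1', 'val2']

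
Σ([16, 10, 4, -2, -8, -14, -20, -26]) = -40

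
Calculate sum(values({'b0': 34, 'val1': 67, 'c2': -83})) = 34 + 67 + (-83)
= 18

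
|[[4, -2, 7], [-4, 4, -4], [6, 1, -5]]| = -172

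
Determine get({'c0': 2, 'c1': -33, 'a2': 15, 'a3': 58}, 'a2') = 15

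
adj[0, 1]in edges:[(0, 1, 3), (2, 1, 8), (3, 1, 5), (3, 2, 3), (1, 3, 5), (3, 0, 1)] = 3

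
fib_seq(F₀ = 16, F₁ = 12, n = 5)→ F_2 = F_1 + F_0 = 28
F_3 = F_2 + F_1 = 40
F_4 = F_3 + F_2 = 68
= [16, 12, 28, 40, 68]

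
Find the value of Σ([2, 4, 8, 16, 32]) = 2 + 4 + 8 + 16 + 32
= 62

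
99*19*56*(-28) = -2949408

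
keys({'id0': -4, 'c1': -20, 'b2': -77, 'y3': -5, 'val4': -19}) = ['id0', 'c1', 'b2', 'y3', 'val4']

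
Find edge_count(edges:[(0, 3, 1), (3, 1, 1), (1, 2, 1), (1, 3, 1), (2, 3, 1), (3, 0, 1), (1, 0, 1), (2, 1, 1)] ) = 8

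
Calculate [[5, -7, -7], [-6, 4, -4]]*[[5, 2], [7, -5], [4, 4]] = [[-52, 17], [-18, -48]]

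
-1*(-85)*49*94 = 391510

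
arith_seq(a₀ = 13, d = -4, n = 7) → [13, 9, 5, 1, -3, -7, -11]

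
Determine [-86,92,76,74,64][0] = -86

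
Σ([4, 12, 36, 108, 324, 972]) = 4 + 12 + 36 + 108 + 324 + 972
= 1456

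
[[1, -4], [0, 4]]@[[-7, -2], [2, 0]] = [[-15, -2], [8, 0]]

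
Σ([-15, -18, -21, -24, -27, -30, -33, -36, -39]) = -243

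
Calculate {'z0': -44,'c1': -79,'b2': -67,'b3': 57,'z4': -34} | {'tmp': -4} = {'z0': -44, 'c1': -79, 'b2': -67, 'b3': 57, 'z4': -34, 'tmp': -4}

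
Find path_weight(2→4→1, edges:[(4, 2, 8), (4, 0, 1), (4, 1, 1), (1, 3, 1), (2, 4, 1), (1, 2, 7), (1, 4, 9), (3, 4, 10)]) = w(2→4)=1 + w(4→1)=1
= 2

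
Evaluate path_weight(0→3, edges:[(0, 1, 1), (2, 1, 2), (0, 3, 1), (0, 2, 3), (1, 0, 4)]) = w(0→3)=1
= 1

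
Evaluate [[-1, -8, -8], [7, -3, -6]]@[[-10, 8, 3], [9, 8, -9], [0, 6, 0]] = [[-62, -120, 69], [-97, -4, 48]]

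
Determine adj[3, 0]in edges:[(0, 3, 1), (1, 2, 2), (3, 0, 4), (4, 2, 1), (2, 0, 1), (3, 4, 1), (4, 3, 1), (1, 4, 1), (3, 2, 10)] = 4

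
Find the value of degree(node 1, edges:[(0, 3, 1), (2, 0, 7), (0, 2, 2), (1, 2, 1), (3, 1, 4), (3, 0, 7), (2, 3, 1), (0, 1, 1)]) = incident: (1,2), (3,1), (0,1)
= 3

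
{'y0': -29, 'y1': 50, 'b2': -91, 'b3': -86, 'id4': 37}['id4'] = 37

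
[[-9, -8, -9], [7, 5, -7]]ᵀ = [[-9, 7], [-8, 5], [-9, -7]]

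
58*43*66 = 164604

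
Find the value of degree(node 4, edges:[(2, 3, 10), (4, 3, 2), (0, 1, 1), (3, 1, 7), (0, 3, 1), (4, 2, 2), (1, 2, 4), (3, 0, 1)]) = 2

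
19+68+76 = 163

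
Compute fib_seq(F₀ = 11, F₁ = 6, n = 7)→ F_2 = F_1 + F_0 = 17
F_3 = F_2 + F_1 = 23
F_4 = F_3 + F_2 = 40
...
= [11, 6, 17, 23, 40, 63, 103]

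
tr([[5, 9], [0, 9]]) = diagonal: 5 + 9
= 14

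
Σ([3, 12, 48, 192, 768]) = 1023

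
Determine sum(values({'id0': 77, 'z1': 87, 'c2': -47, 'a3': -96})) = 21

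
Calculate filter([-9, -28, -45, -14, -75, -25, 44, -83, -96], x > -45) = keep x where x > -45: -9✓, -28✓, -45✗, -14✓, -75✗, -25✓, 44✓, -83✗, -96✗
= [-9, -28, -14, -25, 44]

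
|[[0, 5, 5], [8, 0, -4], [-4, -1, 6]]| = -200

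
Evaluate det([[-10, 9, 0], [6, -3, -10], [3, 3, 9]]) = (1)*(-10)*det([[-3, -10], [3, 9]]) + (-1)*(9)*det([[6, -10], [3, 9]]) + (1)*(0)*det([[6, -3], [3, 3]])
= -30 + -756 + 0
= -786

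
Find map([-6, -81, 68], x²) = [36, 6561, 4624]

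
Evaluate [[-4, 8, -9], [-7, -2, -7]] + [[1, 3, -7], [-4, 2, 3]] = [[-3, 11, -16], [-11, 0, -4]]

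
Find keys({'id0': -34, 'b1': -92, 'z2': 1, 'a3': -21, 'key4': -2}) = ['id0', 'b1', 'z2', 'a3', 'key4']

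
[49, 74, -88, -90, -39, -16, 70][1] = 74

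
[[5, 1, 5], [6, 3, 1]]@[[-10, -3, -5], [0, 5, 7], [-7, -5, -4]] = C[0][0] = (5)*(-10) + (1)*(0) + (5)*(-7) = -85
C[0][1] = (5)*(-3) + (1)*(5) + (5)*(-5) = -35
C[0][2] = (5)*(-5) + (1)*(7) + (5)*(-4) = -38
C[1][0] = (6)*(-10) + (3)*(0) + (1)*(-7) = -67
C[1][1] = (6)*(-3) + (3)*(5) + (1)*(-5) = -8
C[1][2] = (6)*(-5) + (3)*(7) + (1)*(-4) = -13
= [[-85, -35, -38], [-67, -8, -13]]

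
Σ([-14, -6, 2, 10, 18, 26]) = (-14) + (-6) + 2 + 10 + 18 + 26
= 36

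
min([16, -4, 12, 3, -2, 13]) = -4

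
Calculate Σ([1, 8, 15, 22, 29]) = 75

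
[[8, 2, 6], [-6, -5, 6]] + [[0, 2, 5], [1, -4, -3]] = [[8, 4, 11], [-5, -9, 3]]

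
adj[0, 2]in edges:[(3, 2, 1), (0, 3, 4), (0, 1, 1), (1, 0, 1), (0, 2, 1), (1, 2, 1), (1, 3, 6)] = 1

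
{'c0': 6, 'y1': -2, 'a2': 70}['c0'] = 6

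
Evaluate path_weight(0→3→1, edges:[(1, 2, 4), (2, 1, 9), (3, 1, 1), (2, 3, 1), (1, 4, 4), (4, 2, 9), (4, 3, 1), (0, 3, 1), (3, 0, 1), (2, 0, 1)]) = w(0→3)=1 + w(3→1)=1
= 2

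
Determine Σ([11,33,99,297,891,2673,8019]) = 12023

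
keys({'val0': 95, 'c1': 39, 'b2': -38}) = ['val0', 'c1', 'b2']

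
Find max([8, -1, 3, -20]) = 8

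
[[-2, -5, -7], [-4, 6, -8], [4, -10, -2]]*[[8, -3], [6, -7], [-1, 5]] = C[0][0] = (-2)*(8) + (-5)*(6) + (-7)*(-1) = -39
C[0][1] = (-2)*(-3) + (-5)*(-7) + (-7)*(5) = 6
C[1][0] = (-4)*(8) + (6)*(6) + (-8)*(-1) = 12
C[1][1] = (-4)*(-3) + (6)*(-7) + (-8)*(5) = -70
C[2][0] = (4)*(8) + (-10)*(6) + (-2)*(-1) = -26
C[2][1] = (4)*(-3) + (-10)*(-7) + (-2)*(5) = 48
= [[-39, 6], [12, -70], [-26, 48]]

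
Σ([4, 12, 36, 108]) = 160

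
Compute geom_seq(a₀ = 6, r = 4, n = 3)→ a_0 = 6*4^0 = 6
a_1 = 6*4^1 = 24
a_2 = 6*4^2 = 96
= [6, 24, 96]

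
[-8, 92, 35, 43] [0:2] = [-8, 92]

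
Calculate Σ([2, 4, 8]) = 14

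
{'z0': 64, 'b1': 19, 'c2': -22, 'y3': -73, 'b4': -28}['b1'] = 19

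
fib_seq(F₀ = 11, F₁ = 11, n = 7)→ [11, 11, 22, 33, 55, 88, 143]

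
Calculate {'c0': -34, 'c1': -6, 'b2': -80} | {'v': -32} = {'c0': -34, 'c1': -6, 'b2': -80, 'v': -32}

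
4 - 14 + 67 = 57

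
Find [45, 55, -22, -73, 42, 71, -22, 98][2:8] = [-22, -73, 42, 71, -22, 98]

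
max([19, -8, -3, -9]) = 19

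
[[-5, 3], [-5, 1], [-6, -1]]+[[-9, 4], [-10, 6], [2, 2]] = [[-14, 7], [-15, 7], [-4, 1]]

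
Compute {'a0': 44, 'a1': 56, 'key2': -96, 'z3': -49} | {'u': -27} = {'a0': 44, 'a1': 56, 'key2': -96, 'z3': -49, 'u': -27}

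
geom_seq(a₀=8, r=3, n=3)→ a_0 = 8*3^0 = 8
a_1 = 8*3^1 = 24
a_2 = 8*3^2 = 72
= [8, 24, 72]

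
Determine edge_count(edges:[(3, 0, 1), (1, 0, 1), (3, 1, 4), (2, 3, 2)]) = 4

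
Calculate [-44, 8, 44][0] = -44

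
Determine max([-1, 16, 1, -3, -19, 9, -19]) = 16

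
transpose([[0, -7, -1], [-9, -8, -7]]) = [[0, -9], [-7, -8], [-1, -7]]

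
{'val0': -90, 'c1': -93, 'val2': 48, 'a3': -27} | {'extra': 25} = {'val0': -90, 'c1': -93, 'val2': 48, 'a3': -27, 'extra': 25}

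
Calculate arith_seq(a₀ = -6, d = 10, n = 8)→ a_0 = -6 + 0*10 = -6
a_1 = -6 + 1*10 = 4
a_2 = -6 + 2*10 = 14
...
= [-6, 4, 14, 24, 34, 44, 54, 64]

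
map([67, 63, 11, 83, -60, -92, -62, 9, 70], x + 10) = 67+10=77, 63+10=73, 11+10=21, 83+10=93, -60+10=-50, -92+10=-82, -62+10=-52, 9+10=19, 70+10=80
= [77, 73, 21, 93, -50, -82, -52, 19, 80]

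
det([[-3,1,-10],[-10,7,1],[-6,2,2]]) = -242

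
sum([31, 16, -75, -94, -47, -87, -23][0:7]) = -279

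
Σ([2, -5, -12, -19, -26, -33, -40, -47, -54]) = 2 + (-5) + (-12) + (-19) + (-26) + (-33) + (-40) + (-47) + (-54)
= -234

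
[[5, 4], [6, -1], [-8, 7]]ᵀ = [[5, 6, -8], [4, -1, 7]]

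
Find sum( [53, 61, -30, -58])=53 + 61 + (-30) + (-58)
= 26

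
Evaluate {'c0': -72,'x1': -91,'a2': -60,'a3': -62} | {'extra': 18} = {'c0': -72, 'x1': -91, 'a2': -60, 'a3': -62, 'extra': 18}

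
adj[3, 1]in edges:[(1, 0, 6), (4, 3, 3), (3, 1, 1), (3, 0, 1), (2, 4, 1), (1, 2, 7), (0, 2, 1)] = 1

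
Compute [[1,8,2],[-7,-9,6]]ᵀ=[[1, -7], [8, -9], [2, 6]]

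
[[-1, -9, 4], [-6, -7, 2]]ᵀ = [[-1, -6], [-9, -7], [4, 2]]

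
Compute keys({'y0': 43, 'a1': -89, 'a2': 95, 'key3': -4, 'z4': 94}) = ['y0', 'a1', 'a2', 'key3', 'z4']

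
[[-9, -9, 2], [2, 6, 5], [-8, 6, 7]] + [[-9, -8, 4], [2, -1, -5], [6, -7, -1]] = [[-18, -17, 6], [4, 5, 0], [-2, -1, 6]]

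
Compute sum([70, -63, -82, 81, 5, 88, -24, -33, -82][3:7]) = slice → [81, 5, 88, -24]
81 + 5 + 88 + (-24)
= 150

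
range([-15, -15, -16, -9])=7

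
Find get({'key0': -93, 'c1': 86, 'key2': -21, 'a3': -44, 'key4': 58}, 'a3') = -44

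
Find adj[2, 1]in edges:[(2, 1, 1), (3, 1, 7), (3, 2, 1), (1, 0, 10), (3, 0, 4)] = 1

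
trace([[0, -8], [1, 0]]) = 0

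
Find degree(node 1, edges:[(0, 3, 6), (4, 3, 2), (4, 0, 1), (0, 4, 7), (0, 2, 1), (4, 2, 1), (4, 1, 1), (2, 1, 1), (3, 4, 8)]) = incident: (4,1), (2,1)
= 2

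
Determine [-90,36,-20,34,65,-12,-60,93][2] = -20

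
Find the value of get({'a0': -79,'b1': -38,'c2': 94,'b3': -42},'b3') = -42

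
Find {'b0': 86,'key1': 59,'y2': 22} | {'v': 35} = {'b0': 86, 'key1': 59, 'y2': 22, 'v': 35}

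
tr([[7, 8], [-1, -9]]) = -2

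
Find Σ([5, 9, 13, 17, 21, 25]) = 90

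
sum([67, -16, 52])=67 + (-16) + 52
= 103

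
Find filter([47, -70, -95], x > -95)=[47, -70]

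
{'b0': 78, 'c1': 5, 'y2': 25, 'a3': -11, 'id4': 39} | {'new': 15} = {'b0': 78, 'c1': 5, 'y2': 25, 'a3': -11, 'id4': 39, 'new': 15}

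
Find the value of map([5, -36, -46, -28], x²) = [25, 1296, 2116, 784]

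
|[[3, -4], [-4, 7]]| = 5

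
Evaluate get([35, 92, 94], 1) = 92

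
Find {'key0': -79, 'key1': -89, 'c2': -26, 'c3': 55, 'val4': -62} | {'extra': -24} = {'key0': -79, 'key1': -89, 'c2': -26, 'c3': 55, 'val4': -62, 'extra': -24}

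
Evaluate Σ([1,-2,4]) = 3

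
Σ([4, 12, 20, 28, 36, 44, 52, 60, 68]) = 4 + 12 + 20 + 28 + 36 + 44 + 52 + 60 + 68
= 324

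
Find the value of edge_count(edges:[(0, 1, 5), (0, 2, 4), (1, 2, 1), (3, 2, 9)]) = 4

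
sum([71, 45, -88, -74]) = -46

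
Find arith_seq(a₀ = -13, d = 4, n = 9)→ [-13, -9, -5, -1, 3, 7, 11, 15, 19]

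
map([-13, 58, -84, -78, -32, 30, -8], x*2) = -13*2=-26, 58*2=116, -84*2=-168, -78*2=-156, -32*2=-64, 30*2=60, -8*2=-16
= [-26, 116, -168, -156, -64, 60, -16]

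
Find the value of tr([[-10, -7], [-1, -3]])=diagonal: (-10) + (-3)
= -13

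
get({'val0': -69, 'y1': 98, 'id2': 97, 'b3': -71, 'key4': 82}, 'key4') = 82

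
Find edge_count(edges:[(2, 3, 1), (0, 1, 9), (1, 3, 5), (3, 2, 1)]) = 4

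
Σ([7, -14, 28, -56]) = -35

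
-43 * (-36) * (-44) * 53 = -3609936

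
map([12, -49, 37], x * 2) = 12*2=24, -49*2=-98, 37*2=74
= [24, -98, 74]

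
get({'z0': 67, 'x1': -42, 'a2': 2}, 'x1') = -42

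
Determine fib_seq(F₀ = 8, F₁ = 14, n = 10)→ [8, 14, 22, 36, 58, 94, 152, 246, 398, 644]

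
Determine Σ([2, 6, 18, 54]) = 80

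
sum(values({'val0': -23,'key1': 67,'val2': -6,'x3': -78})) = (-23) + 67 + (-6) + (-78)
= -40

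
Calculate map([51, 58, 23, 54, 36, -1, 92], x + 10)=[61, 68, 33, 64, 46, 9, 102]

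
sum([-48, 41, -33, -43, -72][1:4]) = -35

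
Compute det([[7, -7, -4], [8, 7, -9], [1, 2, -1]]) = 48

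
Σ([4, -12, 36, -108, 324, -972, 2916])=2188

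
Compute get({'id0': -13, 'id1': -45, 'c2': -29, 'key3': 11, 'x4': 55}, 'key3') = 11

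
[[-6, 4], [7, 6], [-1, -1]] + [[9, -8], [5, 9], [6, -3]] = [[3, -4], [12, 15], [5, -4]]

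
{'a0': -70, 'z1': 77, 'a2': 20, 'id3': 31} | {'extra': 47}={'a0': -70, 'z1': 77, 'a2': 20, 'id3': 31, 'extra': 47}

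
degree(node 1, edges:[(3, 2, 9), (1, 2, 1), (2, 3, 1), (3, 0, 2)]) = 1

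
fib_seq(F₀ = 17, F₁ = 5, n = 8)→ F_2 = F_1 + F_0 = 22
F_3 = F_2 + F_1 = 27
F_4 = F_3 + F_2 = 49
...
= [17, 5, 22, 27, 49, 76, 125, 201]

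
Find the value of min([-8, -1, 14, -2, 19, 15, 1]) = -8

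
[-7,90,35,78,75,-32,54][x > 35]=[90, 78, 75, 54]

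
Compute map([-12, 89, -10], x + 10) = [-2, 99, 0]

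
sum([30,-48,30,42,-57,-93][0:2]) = -18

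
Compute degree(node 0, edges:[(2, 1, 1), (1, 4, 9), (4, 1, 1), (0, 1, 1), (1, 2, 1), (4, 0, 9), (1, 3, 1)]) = 2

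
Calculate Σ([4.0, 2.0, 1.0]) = 7.0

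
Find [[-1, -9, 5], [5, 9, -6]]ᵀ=[[-1, 5], [-9, 9], [5, -6]]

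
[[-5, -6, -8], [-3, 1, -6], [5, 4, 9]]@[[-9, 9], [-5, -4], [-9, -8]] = C[0][0] = (-5)*(-9) + (-6)*(-5) + (-8)*(-9) = 147
C[0][1] = (-5)*(9) + (-6)*(-4) + (-8)*(-8) = 43
C[1][0] = (-3)*(-9) + (1)*(-5) + (-6)*(-9) = 76
C[1][1] = (-3)*(9) + (1)*(-4) + (-6)*(-8) = 17
C[2][0] = (5)*(-9) + (4)*(-5) + (9)*(-9) = -146
C[2][1] = (5)*(9) + (4)*(-4) + (9)*(-8) = -43
= [[147, 43], [76, 17], [-146, -43]]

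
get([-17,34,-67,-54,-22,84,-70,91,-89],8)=-89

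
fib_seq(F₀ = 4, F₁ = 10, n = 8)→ F_2 = F_1 + F_0 = 14
F_3 = F_2 + F_1 = 24
F_4 = F_3 + F_2 = 38
...
= [4, 10, 14, 24, 38, 62, 100, 162]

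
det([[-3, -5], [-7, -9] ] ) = (-3)*(-9) - (-5)*(-7)
= -8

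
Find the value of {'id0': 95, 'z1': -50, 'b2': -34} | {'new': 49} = {'id0': 95, 'z1': -50, 'b2': -34, 'new': 49}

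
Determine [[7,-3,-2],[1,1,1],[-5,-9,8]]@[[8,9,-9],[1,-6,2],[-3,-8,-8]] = [[59, 97, -53], [6, -5, -15], [-73, -55, -37]]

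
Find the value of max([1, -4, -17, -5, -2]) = 1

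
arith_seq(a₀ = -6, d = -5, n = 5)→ [-6, -11, -16, -21, -26]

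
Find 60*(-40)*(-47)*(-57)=-6429600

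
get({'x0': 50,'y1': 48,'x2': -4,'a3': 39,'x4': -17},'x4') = -17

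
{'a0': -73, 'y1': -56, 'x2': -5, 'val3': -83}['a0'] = -73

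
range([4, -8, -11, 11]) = 22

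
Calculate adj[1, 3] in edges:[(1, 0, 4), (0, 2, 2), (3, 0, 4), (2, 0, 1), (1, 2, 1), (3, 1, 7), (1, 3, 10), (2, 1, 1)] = 10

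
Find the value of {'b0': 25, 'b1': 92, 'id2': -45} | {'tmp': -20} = {'b0': 25, 'b1': 92, 'id2': -45, 'tmp': -20}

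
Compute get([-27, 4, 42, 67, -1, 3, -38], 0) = -27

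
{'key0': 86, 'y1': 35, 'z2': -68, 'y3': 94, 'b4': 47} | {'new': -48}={'key0': 86, 'y1': 35, 'z2': -68, 'y3': 94, 'b4': 47, 'new': -48}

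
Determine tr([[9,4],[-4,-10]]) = -1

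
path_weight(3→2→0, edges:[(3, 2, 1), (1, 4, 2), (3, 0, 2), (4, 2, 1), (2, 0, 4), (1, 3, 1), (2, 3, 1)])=5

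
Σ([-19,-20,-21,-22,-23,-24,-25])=(-19) + (-20) + (-21) + (-22) + (-23) + (-24) + (-25)
= -154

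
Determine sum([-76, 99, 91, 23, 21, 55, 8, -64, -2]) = (-76) + 99 + 91 + 23 + 21 + 55 + 8 + (-64) + (-2)
= 155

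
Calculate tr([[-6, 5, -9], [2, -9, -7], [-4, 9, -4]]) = diagonal: (-6) + (-9) + (-4)
= -19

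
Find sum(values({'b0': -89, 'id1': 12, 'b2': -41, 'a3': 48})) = (-89) + 12 + (-41) + 48
= -70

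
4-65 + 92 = 31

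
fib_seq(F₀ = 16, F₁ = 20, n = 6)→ F_2 = F_1 + F_0 = 36
F_3 = F_2 + F_1 = 56
F_4 = F_3 + F_2 = 92
...
= [16, 20, 36, 56, 92, 148]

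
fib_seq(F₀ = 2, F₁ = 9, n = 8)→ F_2 = F_1 + F_0 = 11
F_3 = F_2 + F_1 = 20
F_4 = F_3 + F_2 = 31
...
= [2, 9, 11, 20, 31, 51, 82, 133]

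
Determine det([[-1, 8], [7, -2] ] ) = (-1)*(-2) - (8)*(7)
= -54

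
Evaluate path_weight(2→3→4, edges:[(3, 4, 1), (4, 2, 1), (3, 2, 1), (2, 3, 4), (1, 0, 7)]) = w(2→3)=4 + w(3→4)=1
= 5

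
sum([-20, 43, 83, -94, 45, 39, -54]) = 42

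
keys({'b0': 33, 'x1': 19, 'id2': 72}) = ['b0', 'x1', 'id2']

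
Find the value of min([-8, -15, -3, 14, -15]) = -15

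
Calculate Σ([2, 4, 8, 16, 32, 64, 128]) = 2 + 4 + 8 + 16 + 32 + 64 + 128
= 254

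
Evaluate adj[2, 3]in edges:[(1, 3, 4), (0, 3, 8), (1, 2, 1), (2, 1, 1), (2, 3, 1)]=1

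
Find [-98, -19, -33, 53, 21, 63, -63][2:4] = [-33, 53]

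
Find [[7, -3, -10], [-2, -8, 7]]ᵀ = [[7, -2], [-3, -8], [-10, 7]]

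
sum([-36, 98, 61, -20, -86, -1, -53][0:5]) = 17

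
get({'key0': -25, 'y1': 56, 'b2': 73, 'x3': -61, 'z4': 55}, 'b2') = 73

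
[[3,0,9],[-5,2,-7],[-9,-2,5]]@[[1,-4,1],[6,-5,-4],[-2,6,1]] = C[0][0] = (3)*(1) + (0)*(6) + (9)*(-2) = -15
C[0][1] = (3)*(-4) + (0)*(-5) + (9)*(6) = 42
C[0][2] = (3)*(1) + (0)*(-4) + (9)*(1) = 12
C[1][0] = (-5)*(1) + (2)*(6) + (-7)*(-2) = 21
C[1][1] = (-5)*(-4) + (2)*(-5) + (-7)*(6) = -32
C[1][2] = (-5)*(1) + (2)*(-4) + (-7)*(1) = -20
... (3 more cells)
= [[-15, 42, 12], [21, -32, -20], [-31, 76, 4]]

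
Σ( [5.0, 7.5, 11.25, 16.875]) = 5.0 + 7.5 + 11.25 + 16.875
= 40.625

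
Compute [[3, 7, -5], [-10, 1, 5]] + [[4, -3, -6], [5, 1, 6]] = [[7, 4, -11], [-5, 2, 11]]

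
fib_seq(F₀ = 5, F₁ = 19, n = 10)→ F_2 = F_1 + F_0 = 24
F_3 = F_2 + F_1 = 43
F_4 = F_3 + F_2 = 67
...
= [5, 19, 24, 43, 67, 110, 177, 287, 464, 751]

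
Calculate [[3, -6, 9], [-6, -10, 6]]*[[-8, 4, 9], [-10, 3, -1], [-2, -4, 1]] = C[0][0] = (3)*(-8) + (-6)*(-10) + (9)*(-2) = 18
C[0][1] = (3)*(4) + (-6)*(3) + (9)*(-4) = -42
C[0][2] = (3)*(9) + (-6)*(-1) + (9)*(1) = 42
C[1][0] = (-6)*(-8) + (-10)*(-10) + (6)*(-2) = 136
C[1][1] = (-6)*(4) + (-10)*(3) + (6)*(-4) = -78
C[1][2] = (-6)*(9) + (-10)*(-1) + (6)*(1) = -38
= [[18, -42, 42], [136, -78, -38]]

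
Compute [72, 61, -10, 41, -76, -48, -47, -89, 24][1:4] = [61, -10, 41]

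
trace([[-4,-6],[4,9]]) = 5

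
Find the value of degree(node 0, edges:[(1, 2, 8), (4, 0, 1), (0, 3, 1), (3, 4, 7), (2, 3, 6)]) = incident: (4,0), (0,3)
= 2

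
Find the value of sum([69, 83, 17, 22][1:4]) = slice → [83, 17, 22]
83 + 17 + 22
= 122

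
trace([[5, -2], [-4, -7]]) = -2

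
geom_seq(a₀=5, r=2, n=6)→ a_0 = 5*2^0 = 5
a_1 = 5*2^1 = 10
a_2 = 5*2^2 = 20
...
= [5, 10, 20, 40, 80, 160]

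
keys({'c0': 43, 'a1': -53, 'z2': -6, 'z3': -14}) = ['c0', 'a1', 'z2', 'z3']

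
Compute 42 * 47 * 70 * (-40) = -5527200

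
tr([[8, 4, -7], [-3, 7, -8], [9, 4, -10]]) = 5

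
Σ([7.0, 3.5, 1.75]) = 12.25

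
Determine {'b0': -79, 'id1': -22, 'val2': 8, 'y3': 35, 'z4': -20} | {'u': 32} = {'b0': -79, 'id1': -22, 'val2': 8, 'y3': 35, 'z4': -20, 'u': 32}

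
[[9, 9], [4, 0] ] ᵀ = [[9, 4], [9, 0]]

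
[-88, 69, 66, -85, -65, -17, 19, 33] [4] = -65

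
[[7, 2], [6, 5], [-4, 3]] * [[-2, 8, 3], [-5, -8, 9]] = [[-24, 40, 39], [-37, 8, 63], [-7, -56, 15]]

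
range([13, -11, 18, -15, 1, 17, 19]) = 34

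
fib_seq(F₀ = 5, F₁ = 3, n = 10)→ F_2 = F_1 + F_0 = 8
F_3 = F_2 + F_1 = 11
F_4 = F_3 + F_2 = 19
...
= [5, 3, 8, 11, 19, 30, 49, 79, 128, 207]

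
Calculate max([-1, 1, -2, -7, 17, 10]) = 17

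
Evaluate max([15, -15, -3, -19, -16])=15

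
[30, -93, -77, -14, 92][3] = -14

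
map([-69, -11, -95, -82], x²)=[4761, 121, 9025, 6724]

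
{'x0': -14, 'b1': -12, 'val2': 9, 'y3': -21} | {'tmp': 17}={'x0': -14, 'b1': -12, 'val2': 9, 'y3': -21, 'tmp': 17}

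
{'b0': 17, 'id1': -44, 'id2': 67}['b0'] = 17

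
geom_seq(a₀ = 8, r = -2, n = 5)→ [8, -16, 32, -64, 128]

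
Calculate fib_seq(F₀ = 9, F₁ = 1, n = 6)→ F_2 = F_1 + F_0 = 10
F_3 = F_2 + F_1 = 11
F_4 = F_3 + F_2 = 21
...
= [9, 1, 10, 11, 21, 32]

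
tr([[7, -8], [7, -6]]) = 1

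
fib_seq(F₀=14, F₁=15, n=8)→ [14, 15, 29, 44, 73, 117, 190, 307]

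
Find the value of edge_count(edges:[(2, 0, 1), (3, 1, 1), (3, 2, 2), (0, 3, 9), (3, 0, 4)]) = 5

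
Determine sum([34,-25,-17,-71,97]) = 18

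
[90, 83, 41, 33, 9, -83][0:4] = [90, 83, 41, 33]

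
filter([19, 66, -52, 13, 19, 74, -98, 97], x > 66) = [74, 97]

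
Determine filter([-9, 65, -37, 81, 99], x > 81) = keep x where x > 81: -9✗, 65✗, -37✗, 81✗, 99✓
= [99]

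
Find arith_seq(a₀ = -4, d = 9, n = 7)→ [-4, 5, 14, 23, 32, 41, 50]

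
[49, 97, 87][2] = 87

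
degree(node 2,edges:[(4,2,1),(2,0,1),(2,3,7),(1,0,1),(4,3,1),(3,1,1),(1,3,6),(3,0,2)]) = incident: (4,2), (2,0), (2,3)
= 3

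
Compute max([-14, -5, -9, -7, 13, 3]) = 13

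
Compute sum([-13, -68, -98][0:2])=-81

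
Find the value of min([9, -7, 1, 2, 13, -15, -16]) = -16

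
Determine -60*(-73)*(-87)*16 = -6096960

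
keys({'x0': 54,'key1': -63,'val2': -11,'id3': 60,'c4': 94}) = ['x0', 'key1', 'val2', 'id3', 'c4']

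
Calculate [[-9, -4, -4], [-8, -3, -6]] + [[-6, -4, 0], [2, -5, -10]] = [[-15, -8, -4], [-6, -8, -16]]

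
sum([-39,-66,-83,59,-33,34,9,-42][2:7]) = slice → [-83, 59, -33, 34, 9]
(-83) + 59 + (-33) + 34 + 9
= -14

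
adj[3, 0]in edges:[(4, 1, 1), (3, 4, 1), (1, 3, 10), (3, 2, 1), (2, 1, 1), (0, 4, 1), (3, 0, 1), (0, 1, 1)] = 1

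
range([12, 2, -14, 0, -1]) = 26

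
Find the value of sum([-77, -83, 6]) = (-77) + (-83) + 6
= -154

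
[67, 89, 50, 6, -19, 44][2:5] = [50, 6, -19]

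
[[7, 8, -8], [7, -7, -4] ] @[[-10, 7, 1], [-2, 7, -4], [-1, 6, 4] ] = [[-78, 57, -57], [-52, -24, 19]]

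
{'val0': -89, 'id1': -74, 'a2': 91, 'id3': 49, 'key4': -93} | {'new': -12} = {'val0': -89, 'id1': -74, 'a2': 91, 'id3': 49, 'key4': -93, 'new': -12}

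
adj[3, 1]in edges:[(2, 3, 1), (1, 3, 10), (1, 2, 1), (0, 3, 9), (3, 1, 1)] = 1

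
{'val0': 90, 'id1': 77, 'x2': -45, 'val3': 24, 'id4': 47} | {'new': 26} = {'val0': 90, 'id1': 77, 'x2': -45, 'val3': 24, 'id4': 47, 'new': 26}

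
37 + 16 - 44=9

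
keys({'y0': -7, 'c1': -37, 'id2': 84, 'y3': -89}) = ['y0', 'c1', 'id2', 'y3']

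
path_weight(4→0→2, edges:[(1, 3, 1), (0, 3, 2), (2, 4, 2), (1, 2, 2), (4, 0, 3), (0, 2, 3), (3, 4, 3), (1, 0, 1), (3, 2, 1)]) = w(4→0)=3 + w(0→2)=3
= 6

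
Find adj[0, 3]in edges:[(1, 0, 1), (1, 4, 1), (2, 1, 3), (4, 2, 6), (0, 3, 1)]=1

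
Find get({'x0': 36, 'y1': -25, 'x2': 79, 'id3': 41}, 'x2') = 79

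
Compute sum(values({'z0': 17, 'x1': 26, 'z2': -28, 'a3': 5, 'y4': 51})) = 17 + 26 + (-28) + 5 + 51
= 71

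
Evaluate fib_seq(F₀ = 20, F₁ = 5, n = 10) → F_2 = F_1 + F_0 = 25
F_3 = F_2 + F_1 = 30
F_4 = F_3 + F_2 = 55
...
= [20, 5, 25, 30, 55, 85, 140, 225, 365, 590]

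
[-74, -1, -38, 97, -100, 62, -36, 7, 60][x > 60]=[97, 62]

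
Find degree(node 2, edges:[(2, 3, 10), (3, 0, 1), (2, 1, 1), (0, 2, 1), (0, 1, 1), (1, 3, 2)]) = incident: (2,3), (2,1), (0,2)
= 3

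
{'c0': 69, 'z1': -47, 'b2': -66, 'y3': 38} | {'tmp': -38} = {'c0': 69, 'z1': -47, 'b2': -66, 'y3': 38, 'tmp': -38}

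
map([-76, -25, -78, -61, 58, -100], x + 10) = -76+10=-66, -25+10=-15, -78+10=-68, -61+10=-51, 58+10=68, -100+10=-90
= [-66, -15, -68, -51, 68, -90]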